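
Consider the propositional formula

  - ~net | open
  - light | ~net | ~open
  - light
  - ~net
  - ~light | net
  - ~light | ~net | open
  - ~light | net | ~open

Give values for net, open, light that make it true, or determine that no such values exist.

Case net = True:
  Clause (~net) is falsified — contradiction.
Case net = False:
  (light) forces light = True.
  Clause (~light | net) is falsified — contradiction.
Both cases fail, so the formula is unsatisfiable.

Unsatisfiable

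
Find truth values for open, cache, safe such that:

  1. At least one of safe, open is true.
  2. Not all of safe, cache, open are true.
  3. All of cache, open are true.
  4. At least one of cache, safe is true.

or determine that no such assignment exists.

open=T, cache=T, safe=F

  (1) {safe, open}: 1 true — at least one ✓
  (2) {safe, cache, open}: 2/3 true — not all ✓
  (3) {cache, open}: all 2 true ✓
  (4) {cache, safe}: 1 true — at least one ✓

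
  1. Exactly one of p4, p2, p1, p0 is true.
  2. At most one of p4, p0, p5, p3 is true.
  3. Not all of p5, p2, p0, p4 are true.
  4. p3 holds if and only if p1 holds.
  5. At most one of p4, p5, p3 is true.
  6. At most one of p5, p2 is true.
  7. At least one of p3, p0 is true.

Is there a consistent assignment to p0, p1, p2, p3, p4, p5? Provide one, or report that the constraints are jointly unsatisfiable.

p0 = True, p1 = False, p2 = False, p3 = False, p4 = False, p5 = False

  (1) {p4, p2, p1, p0}: 1 true — exactly one ✓
  (2) {p4, p0, p5, p3}: 1 true — at most one ✓
  (3) {p5, p2, p0, p4}: 1/4 true — not all ✓
  (4) p3=F, p1=F — same ✓
  (5) {p4, p5, p3}: 0 true — at most one ✓
  (6) {p5, p2}: 0 true — at most one ✓
  (7) {p3, p0}: 1 true — at least one ✓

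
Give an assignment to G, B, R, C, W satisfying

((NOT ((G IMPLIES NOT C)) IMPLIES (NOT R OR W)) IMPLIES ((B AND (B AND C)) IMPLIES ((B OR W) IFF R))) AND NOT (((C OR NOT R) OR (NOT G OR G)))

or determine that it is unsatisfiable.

Unsatisfiable

The conjunct NOT (((C OR NOT R) OR (NOT G OR G))) is unsatisfiable on its own:
  G=F, R=F, C=F: evaluates to False.
  G=F, R=F, C=T: evaluates to False.
  G=F, R=T, C=F: evaluates to False.
  G=F, R=T, C=T: evaluates to False.
  G=T, R=F, C=F: evaluates to False.
  G=T, R=F, C=T: evaluates to False.
  G=T, R=T, C=F: evaluates to False.
  G=T, R=T, C=T: evaluates to False.
So the whole conjunction is unsatisfiable.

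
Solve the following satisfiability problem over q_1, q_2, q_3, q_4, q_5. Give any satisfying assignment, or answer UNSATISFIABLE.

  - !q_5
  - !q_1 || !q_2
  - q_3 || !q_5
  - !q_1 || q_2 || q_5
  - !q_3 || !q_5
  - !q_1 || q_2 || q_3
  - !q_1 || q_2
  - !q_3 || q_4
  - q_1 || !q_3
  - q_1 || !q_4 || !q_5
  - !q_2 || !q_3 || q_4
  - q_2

q_1: False, q_2: True, q_3: False, q_4: True, q_5: False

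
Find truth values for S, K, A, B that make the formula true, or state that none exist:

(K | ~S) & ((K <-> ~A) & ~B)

S = True, K = True, A = False, B = False

  K | ~S = True
    ~S = False
  (K <-> ~A) & ~B = True
    K <-> ~A = True
      ~A = True
    ~B = True
Both conjuncts True, so the formula holds.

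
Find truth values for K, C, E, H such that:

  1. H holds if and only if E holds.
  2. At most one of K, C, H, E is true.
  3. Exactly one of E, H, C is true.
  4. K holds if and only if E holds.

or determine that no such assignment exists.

K: False; C: True; E: False; H: False

  (1) H=F, E=F — same ✓
  (2) {K, C, H, E}: 1 true — at most one ✓
  (3) {E, H, C}: 1 true — exactly one ✓
  (4) K=F, E=F — same ✓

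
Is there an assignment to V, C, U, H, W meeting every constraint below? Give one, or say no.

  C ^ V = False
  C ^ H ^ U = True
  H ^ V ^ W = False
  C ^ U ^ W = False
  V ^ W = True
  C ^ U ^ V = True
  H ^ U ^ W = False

V=T; C=T; U=T; H=T; W=F

C ^ V = T ^ T = False ✓
C ^ H ^ U = T ^ T ^ T = True ✓
H ^ V ^ W = T ^ T ^ F = False ✓
C ^ U ^ W = T ^ T ^ F = False ✓
V ^ W = T ^ F = True ✓
C ^ U ^ V = T ^ T ^ T = True ✓
H ^ U ^ W = T ^ T ^ F = False ✓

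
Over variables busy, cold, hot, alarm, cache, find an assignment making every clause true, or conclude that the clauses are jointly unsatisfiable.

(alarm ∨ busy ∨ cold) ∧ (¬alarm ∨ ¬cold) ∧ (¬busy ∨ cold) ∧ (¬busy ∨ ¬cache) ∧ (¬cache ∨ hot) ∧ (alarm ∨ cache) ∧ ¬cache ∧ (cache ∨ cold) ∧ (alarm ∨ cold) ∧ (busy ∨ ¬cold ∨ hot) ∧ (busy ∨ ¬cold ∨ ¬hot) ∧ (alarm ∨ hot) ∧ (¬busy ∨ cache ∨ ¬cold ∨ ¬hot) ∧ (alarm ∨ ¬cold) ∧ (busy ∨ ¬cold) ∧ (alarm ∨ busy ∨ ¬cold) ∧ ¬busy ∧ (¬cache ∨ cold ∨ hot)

Unsatisfiable — no assignment works.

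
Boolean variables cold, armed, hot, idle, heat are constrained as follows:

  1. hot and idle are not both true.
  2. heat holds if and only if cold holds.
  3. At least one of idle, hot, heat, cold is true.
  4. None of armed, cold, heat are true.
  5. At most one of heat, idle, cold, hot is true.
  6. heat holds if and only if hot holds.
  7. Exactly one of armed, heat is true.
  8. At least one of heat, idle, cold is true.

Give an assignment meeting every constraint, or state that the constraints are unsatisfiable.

The formula is unsatisfiable.

Case armed = True:
  Constraint (4) is violated (armed=T) — contradiction.
Case armed = False:
  (4) forces cold = False.
  (2) with cold=F forces heat = False.
  Constraint (7) is violated (armed=F, heat=F) — contradiction.
Both cases fail — unsatisfiable.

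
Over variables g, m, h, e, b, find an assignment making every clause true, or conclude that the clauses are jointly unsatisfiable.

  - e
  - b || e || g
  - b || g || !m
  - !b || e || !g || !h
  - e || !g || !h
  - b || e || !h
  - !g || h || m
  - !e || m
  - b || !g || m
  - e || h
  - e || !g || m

g = False; m = True; h = True; e = True; b = True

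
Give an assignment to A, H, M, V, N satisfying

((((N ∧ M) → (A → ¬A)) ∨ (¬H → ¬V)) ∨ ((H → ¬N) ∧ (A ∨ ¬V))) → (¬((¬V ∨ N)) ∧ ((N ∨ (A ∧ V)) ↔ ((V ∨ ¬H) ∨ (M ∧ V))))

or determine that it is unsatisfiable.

A: True, H: False, M: False, V: True, N: False

  ((((N ∧ M) → (A → ¬A)) ∨ (¬H → ¬V)) ∨ ((H → ¬N) ∧ (A ∨ ¬V))) → (¬((¬V ∨ N)) ∧ ((N ∨ (A ∧ V)) ↔ ((V ∨ ¬H) ∨ (M ∧ V)))) = True
    (((N ∧ M) → (A → ¬A)) ∨ (¬H → ¬V)) ∨ ((H → ¬N) ∧ (A ∨ ¬V)) = True
      ((N ∧ M) → (A → ¬A)) ∨ (¬H → ¬V) = True
        (N ∧ M) → (A → ¬A) = True
          N ∧ M = False
          A → ¬A = False
            ¬A = False
        ¬H → ¬V = False
          ¬H = True
          ¬V = False
      (H → ¬N) ∧ (A ∨ ¬V) = True
        H → ¬N = True
          ¬N = True
        A ∨ ¬V = True
          ¬V = False
    ¬((¬V ∨ N)) ∧ ((N ∨ (A ∧ V)) ↔ ((V ∨ ¬H) ∨ (M ∧ V))) = True
      ¬((¬V ∨ N)) = True
        ¬V ∨ N = False
          ¬V = False
      (N ∨ (A ∧ V)) ↔ ((V ∨ ¬H) ∨ (M ∧ V)) = True
        N ∨ (A ∧ V) = True
          A ∧ V = True
        (V ∨ ¬H) ∨ (M ∧ V) = True
          V ∨ ¬H = True
            ¬H = True
          M ∧ V = False
The formula evaluates to True.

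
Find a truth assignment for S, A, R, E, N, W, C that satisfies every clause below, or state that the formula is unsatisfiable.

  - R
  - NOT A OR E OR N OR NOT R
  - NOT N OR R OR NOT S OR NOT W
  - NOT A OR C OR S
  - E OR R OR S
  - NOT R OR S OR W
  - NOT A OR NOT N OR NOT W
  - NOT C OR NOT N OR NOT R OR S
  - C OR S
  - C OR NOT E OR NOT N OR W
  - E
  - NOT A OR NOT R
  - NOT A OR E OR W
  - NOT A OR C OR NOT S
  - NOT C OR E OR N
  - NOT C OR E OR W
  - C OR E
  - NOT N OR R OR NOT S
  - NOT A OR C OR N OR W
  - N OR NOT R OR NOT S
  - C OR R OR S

S: True, A: False, R: True, E: True, N: True, W: True, C: True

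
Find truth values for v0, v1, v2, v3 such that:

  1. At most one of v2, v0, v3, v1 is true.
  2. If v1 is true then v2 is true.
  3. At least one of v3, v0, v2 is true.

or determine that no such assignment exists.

v0 = False, v1 = False, v2 = True, v3 = False

  (1) {v2, v0, v3, v1}: 1 true — at most one ✓
  (2) v1=F ⇒ v2: vacuous ✓
  (3) {v3, v0, v2}: 1 true — at least one ✓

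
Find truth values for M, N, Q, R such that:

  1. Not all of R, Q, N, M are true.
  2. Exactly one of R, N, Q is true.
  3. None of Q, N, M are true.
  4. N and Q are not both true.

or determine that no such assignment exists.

M=F, N=F, Q=F, R=T

  (1) {R, Q, N, M}: 1/4 true — not all ✓
  (2) {R, N, Q}: 1 true — exactly one ✓
  (3) {Q, N, M}: 0 true — none ✓
  (4) N=F, Q=F — not both ✓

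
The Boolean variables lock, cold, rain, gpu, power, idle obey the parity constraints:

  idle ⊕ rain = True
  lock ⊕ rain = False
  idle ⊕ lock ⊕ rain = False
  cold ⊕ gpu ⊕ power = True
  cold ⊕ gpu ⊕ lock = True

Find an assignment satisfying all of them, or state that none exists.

lock=T; cold=F; rain=T; gpu=F; power=T; idle=F

idle ⊕ rain = F ⊕ T = True ✓
lock ⊕ rain = T ⊕ T = False ✓
idle ⊕ lock ⊕ rain = F ⊕ T ⊕ T = False ✓
cold ⊕ gpu ⊕ power = F ⊕ F ⊕ T = True ✓
cold ⊕ gpu ⊕ lock = F ⊕ F ⊕ T = True ✓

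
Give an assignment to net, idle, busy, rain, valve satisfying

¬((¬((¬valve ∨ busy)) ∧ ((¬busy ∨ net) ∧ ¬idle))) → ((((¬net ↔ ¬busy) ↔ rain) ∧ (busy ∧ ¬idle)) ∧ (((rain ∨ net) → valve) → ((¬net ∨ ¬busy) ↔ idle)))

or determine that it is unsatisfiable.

net = True, idle = False, busy = False, rain = False, valve = True

  ¬((¬((¬valve ∨ busy)) ∧ ((¬busy ∨ net) ∧ ¬idle))) → ((((¬net ↔ ¬busy) ↔ rain) ∧ (busy ∧ ¬idle)) ∧ (((rain ∨ net) → valve) → ((¬net ∨ ¬busy) ↔ idle))) = True
    ¬((¬((¬valve ∨ busy)) ∧ ((¬busy ∨ net) ∧ ¬idle))) = False
      ¬((¬valve ∨ busy)) ∧ ((¬busy ∨ net) ∧ ¬idle) = True
        ¬((¬valve ∨ busy)) = True
          ¬valve ∨ busy = False
            ¬valve = False
        (¬busy ∨ net) ∧ ¬idle = True
          ¬busy ∨ net = True
            ¬busy = True
          ¬idle = True
    (((¬net ↔ ¬busy) ↔ rain) ∧ (busy ∧ ¬idle)) ∧ (((rain ∨ net) → valve) → ((¬net ∨ ¬busy) ↔ idle)) = False
      ((¬net ↔ ¬busy) ↔ rain) ∧ (busy ∧ ¬idle) = False
        (¬net ↔ ¬busy) ↔ rain = True
          ¬net ↔ ¬busy = False
            ¬net = False
            ¬busy = True
        busy ∧ ¬idle = False
          ¬idle = True
      ((rain ∨ net) → valve) → ((¬net ∨ ¬busy) ↔ idle) = False
        (rain ∨ net) → valve = True
          rain ∨ net = True
        (¬net ∨ ¬busy) ↔ idle = False
          ¬net ∨ ¬busy = True
            ¬net = False
            ¬busy = True
The formula evaluates to True.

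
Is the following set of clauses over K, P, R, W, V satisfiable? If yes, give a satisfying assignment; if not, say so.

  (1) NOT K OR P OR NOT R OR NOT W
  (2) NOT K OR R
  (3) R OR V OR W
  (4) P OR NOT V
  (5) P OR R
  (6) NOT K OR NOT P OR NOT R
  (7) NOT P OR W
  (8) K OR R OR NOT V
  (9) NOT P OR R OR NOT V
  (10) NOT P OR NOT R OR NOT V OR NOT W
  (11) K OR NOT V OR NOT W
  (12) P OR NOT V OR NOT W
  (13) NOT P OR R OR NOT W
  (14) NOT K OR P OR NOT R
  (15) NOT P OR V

K=F, P=F, R=T, W=T, V=F

Try K = True:
  (NOT K OR R) forces R = True.
  (NOT K OR NOT P OR NOT R) forces P = False.
  clause (NOT K OR P OR NOT R) is falsified — backtrack.
So K = False.
Try P = True:
  (NOT P OR W) forces W = True.
  (K OR NOT V OR NOT W) forces V = False.
  clause (NOT P OR V) is falsified — backtrack.
So P = False.
  then (P OR NOT V) forces V = False.
  then (P OR R) forces R = True.
Set W = True.
All clauses satisfied.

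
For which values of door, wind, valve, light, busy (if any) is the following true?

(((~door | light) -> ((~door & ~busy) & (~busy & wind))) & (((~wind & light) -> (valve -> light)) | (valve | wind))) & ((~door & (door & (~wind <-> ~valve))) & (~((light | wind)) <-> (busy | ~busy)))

Unsatisfiable

Case door = True: the conjunct ~door is False.
Case door = False: the conjunct door is False.
Both cases fail — unsatisfiable.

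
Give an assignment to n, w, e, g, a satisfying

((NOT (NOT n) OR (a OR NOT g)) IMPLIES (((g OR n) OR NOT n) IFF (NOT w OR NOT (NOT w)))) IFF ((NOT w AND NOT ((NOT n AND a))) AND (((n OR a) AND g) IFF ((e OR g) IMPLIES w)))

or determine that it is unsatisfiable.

n = True; w = False; e = True; g = False; a = False

  ((NOT (NOT n) OR (a OR NOT g)) IMPLIES (((g OR n) OR NOT n) IFF (NOT w OR NOT (NOT w)))) IFF ((NOT w AND NOT ((NOT n AND a))) AND (((n OR a) AND g) IFF ((e OR g) IMPLIES w))) = True
    (NOT (NOT n) OR (a OR NOT g)) IMPLIES (((g OR n) OR NOT n) IFF (NOT w OR NOT (NOT w))) = True
      NOT (NOT n) OR (a OR NOT g) = True
        NOT (NOT n) = True
          NOT n = False
        a OR NOT g = True
          NOT g = True
      ((g OR n) OR NOT n) IFF (NOT w OR NOT (NOT w)) = True
        (g OR n) OR NOT n = True
          g OR n = True
          NOT n = False
        NOT w OR NOT (NOT w) = True
          NOT w = True
          NOT (NOT w) = False
            NOT w = True
    (NOT w AND NOT ((NOT n AND a))) AND (((n OR a) AND g) IFF ((e OR g) IMPLIES w)) = True
      NOT w AND NOT ((NOT n AND a)) = True
        NOT w = True
        NOT ((NOT n AND a)) = True
          NOT n AND a = False
            NOT n = False
      ((n OR a) AND g) IFF ((e OR g) IMPLIES w) = True
        (n OR a) AND g = False
          n OR a = True
        (e OR g) IMPLIES w = False
          e OR g = True
The formula evaluates to True.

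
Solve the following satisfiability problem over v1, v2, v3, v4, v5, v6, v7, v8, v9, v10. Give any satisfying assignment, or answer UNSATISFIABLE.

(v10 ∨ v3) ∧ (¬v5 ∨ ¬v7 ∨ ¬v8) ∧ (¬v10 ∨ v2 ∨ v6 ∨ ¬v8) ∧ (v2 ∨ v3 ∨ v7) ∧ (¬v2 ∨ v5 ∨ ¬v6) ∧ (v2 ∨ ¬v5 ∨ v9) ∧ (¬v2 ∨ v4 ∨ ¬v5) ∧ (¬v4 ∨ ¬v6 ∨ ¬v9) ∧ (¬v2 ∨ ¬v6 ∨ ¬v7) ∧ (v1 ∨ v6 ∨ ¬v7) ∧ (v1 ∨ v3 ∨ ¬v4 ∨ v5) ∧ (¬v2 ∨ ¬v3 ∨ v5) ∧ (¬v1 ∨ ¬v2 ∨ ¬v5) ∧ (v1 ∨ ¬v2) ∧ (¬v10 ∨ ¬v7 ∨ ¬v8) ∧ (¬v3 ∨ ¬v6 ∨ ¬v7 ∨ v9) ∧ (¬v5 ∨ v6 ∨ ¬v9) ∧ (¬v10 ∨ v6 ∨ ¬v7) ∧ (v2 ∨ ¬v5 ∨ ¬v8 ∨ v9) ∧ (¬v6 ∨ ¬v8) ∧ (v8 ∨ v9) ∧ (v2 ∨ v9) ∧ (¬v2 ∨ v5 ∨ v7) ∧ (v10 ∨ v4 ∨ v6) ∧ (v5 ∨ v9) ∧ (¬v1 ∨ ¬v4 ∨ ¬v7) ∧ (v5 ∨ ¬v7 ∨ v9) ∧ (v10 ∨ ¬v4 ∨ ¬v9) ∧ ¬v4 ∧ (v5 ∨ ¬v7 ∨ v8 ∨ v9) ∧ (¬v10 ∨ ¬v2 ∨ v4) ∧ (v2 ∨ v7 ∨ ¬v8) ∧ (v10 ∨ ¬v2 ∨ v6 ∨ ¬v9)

Unit clause (¬v4) forces v4 = False.
Set v1 = False.
  then (v1 ∨ ¬v2) forces v2 = False.
  then (v2 ∨ v9) forces v9 = True.
Set v3 = False.
  then (v10 ∨ v3) forces v10 = True.
  then (v2 ∨ v3 ∨ v7) forces v7 = True.
  then (v1 ∨ v6 ∨ ¬v7) forces v6 = True.
  then (¬v10 ∨ ¬v7 ∨ ¬v8) forces v8 = False.
Set v5 = False.
All clauses satisfied.

v1: False, v2: False, v3: False, v4: False, v5: False, v6: True, v7: True, v8: False, v9: True, v10: True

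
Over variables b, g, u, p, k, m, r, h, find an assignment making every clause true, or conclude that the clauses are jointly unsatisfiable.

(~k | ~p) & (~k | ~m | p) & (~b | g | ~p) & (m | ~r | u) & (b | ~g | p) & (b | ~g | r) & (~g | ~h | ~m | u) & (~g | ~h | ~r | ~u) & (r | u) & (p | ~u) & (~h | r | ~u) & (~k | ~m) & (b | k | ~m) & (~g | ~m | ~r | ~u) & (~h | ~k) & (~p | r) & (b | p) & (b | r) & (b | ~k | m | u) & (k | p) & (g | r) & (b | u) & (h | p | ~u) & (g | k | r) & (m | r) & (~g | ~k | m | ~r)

Set b = False.
  then (b | p) forces p = True.
  then (b | r) forces r = True.
  then (b | u) forces u = True.
  then (~k | ~p) forces k = False.
  then (b | k | ~m) forces m = False.
Set g = False.
Set h = True.
All clauses satisfied.

b = False, g = False, u = True, p = True, k = False, m = False, r = True, h = True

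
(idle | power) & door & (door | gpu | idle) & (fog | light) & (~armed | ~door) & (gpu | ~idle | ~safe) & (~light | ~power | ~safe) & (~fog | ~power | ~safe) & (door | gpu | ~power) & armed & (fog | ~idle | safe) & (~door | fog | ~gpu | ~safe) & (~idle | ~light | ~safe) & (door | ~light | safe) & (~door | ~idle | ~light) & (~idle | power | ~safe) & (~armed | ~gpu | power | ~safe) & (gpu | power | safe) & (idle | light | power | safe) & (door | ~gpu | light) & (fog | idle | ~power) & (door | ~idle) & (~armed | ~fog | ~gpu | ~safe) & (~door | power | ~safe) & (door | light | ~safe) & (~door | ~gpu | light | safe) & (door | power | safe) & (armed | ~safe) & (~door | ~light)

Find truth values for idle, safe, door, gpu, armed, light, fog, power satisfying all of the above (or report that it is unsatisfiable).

Case door = True:
  (~armed | ~door) forces armed = False.
  Clause (armed) is falsified — contradiction.
Case door = False:
  Clause (door) is falsified — contradiction.
Both cases fail, so the formula is unsatisfiable.

Unsatisfiable — no assignment works.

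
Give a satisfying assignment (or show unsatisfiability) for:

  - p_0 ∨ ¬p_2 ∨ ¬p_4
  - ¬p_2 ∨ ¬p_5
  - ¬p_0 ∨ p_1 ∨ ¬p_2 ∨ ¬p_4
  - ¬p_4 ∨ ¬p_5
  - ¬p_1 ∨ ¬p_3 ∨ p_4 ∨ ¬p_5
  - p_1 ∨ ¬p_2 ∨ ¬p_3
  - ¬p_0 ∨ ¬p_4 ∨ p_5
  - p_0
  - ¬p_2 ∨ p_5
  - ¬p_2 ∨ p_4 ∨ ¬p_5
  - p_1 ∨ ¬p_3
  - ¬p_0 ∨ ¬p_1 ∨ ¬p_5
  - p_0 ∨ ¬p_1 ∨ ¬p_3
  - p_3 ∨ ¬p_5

p_0=T, p_1=F, p_2=F, p_3=F, p_4=F, p_5=F

Unit clause (p_0) forces p_0 = True.
Set p_1 = False.
  then (p_1 ∨ ¬p_3) forces p_3 = False.
  then (p_3 ∨ ¬p_5) forces p_5 = False.
  then (¬p_0 ∨ ¬p_4 ∨ p_5) forces p_4 = False.
  then (¬p_2 ∨ p_5) forces p_2 = False.
All clauses satisfied.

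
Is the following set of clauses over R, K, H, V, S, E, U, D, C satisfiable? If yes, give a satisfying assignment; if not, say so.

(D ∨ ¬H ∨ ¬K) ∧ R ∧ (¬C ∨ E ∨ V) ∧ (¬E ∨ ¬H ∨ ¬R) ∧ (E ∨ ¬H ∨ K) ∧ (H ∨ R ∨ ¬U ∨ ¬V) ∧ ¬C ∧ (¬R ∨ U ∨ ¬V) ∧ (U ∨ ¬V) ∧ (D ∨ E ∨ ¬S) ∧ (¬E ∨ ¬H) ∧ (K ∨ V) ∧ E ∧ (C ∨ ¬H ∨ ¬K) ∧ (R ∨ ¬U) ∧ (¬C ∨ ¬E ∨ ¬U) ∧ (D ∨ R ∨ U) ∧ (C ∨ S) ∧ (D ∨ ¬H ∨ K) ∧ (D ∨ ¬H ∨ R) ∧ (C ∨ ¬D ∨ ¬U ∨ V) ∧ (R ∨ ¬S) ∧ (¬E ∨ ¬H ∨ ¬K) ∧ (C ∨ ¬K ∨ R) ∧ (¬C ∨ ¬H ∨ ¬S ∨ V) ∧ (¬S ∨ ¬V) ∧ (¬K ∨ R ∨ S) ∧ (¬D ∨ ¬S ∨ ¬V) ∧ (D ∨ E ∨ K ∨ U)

R = True, K = True, H = False, V = False, S = True, E = True, U = True, D = False, C = False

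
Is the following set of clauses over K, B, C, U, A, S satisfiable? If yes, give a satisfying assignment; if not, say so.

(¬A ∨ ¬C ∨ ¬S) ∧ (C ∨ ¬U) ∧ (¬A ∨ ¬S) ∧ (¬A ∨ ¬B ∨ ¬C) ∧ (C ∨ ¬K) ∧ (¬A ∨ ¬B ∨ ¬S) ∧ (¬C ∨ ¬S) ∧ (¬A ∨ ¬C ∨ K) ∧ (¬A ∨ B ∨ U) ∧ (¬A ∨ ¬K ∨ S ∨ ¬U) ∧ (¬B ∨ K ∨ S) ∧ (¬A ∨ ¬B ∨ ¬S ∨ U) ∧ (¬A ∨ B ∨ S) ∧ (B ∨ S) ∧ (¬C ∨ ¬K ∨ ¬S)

K: True, B: True, C: True, U: True, A: False, S: False

Set K = True.
  then (C ∨ ¬K) forces C = True.
  then (¬C ∨ ¬S) forces S = False.
  then (B ∨ S) forces B = True.
  then (¬A ∨ ¬B ∨ ¬C) forces A = False.
Set U = True.
All clauses satisfied.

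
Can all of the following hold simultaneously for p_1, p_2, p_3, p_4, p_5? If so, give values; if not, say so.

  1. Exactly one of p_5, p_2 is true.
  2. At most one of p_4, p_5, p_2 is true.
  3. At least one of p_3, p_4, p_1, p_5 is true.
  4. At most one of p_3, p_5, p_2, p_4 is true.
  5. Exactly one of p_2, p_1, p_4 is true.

p_1=T, p_2=F, p_3=F, p_4=F, p_5=T

  (1) {p_5, p_2}: 1 true — exactly one ✓
  (2) {p_4, p_5, p_2}: 1 true — at most one ✓
  (3) {p_3, p_4, p_1, p_5}: 2 true — at least one ✓
  (4) {p_3, p_5, p_2, p_4}: 1 true — at most one ✓
  (5) {p_2, p_1, p_4}: 1 true — exactly one ✓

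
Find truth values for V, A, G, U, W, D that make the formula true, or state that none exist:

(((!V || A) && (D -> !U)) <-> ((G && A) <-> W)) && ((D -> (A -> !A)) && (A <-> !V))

V = False; A = True; G = False; U = True; W = False; D = False

  ((!V || A) && (D -> !U)) <-> ((G && A) <-> W) = True
    (!V || A) && (D -> !U) = True
      !V || A = True
        !V = True
      D -> !U = True
        !U = False
    (G && A) <-> W = True
      G && A = False
  (D -> (A -> !A)) && (A <-> !V) = True
    D -> (A -> !A) = True
      A -> !A = False
        !A = False
    A <-> !V = True
      !V = True
Both conjuncts True, so the formula holds.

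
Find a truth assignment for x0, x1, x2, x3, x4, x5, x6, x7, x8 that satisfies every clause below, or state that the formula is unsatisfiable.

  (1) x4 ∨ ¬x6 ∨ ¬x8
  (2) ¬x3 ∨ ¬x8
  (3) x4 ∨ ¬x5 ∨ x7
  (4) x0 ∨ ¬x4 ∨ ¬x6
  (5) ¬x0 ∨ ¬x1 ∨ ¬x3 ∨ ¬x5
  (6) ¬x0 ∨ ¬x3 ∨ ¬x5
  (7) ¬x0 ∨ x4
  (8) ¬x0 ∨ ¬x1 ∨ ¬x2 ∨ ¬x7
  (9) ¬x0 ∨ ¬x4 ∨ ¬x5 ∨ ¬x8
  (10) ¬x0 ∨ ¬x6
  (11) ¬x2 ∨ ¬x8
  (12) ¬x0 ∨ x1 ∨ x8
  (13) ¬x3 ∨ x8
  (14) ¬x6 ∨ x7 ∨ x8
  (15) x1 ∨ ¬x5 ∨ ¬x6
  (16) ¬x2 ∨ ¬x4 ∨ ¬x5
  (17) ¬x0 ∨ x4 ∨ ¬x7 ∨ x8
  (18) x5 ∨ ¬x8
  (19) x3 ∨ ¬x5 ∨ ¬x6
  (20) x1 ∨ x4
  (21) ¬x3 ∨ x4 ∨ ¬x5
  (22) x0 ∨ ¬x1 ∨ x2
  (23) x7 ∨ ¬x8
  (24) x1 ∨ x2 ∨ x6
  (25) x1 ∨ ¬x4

Set x0 = False.
Set x1 = True.
  then (x0 ∨ ¬x1 ∨ x2) forces x2 = True.
  then (¬x2 ∨ ¬x8) forces x8 = False.
  then (¬x3 ∨ x8) forces x3 = False.
Set x4 = True.
  then (x0 ∨ ¬x4 ∨ ¬x6) forces x6 = False.
  then (¬x2 ∨ ¬x4 ∨ ¬x5) forces x5 = False.
Set x7 = True.
All clauses satisfied.

x0=F; x1=T; x2=T; x3=F; x4=T; x5=F; x6=F; x7=T; x8=F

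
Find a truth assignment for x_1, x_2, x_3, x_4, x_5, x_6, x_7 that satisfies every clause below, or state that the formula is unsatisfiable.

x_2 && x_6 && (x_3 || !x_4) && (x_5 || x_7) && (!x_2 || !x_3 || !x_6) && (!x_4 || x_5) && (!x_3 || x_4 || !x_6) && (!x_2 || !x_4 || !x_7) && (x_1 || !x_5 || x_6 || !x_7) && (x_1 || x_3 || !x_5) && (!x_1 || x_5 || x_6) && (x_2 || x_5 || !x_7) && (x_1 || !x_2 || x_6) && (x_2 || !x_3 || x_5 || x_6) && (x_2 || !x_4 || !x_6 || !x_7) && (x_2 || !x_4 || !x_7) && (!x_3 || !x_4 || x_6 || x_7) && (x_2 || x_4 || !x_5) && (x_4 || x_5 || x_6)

Unit clause (x_2) forces x_2 = True.
Unit clause (x_6) forces x_6 = True.
In (!x_2 || !x_3 || !x_6) only !x_3 is left, so x_3 = False.
In (x_3 || !x_4) only !x_4 is left, so x_4 = False.
Set x_1 = True.
Set x_5 = True.
Set x_7 = True.
All clauses satisfied.

x_1 = True; x_2 = True; x_3 = False; x_4 = False; x_5 = True; x_6 = True; x_7 = True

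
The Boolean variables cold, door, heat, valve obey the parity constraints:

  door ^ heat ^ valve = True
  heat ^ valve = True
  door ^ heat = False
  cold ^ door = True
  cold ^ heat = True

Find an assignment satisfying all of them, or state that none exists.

cold: True, door: False, heat: False, valve: True

door ^ heat ^ valve = F ^ F ^ T = True ✓
heat ^ valve = F ^ T = True ✓
door ^ heat = F ^ F = False ✓
cold ^ door = T ^ F = True ✓
cold ^ heat = T ^ F = True ✓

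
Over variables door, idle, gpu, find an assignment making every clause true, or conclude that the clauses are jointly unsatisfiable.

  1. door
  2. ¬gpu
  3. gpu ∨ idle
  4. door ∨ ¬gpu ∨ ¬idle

Unit clause (door) forces door = True.
Unit clause (¬gpu) forces gpu = False.
In (gpu ∨ idle) only idle is left, so idle = True.
All clauses satisfied.

door = True, idle = True, gpu = False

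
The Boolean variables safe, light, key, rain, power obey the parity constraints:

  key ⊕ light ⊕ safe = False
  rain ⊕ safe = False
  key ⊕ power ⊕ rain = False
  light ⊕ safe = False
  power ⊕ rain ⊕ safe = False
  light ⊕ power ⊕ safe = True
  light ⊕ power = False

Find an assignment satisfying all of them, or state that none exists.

Unsatisfiable

Adding constraints 2, 4, 5, 6 mod 2: every variable appears an even number of times on the left, so the left side is 0.
But the right sides sum to 1 (mod 2). 0 ≠ 1 — the system is inconsistent.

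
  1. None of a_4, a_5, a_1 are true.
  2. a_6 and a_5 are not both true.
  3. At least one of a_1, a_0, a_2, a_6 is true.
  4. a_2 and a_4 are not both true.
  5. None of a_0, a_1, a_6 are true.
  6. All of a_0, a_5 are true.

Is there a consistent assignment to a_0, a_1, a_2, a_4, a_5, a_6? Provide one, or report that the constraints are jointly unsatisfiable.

UNSATISFIABLE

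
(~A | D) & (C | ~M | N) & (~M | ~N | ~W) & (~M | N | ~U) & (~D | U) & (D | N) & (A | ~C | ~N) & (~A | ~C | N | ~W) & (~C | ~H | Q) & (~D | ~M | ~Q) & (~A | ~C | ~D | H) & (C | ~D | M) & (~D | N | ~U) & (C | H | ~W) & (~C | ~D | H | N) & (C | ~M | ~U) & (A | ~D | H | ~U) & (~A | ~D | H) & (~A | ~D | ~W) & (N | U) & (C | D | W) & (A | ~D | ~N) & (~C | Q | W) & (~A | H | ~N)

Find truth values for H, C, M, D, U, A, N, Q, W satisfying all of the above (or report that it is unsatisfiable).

H=T, C=T, M=F, D=T, U=T, A=T, N=T, Q=T, W=F

Set H = True.
Set C = True.
  then (~C | ~H | Q) forces Q = True.
Try M = True:
  (~D | ~M | ~Q) forces D = False.
  (~A | D) forces A = False.
  (D | N) forces N = True.
  clause (A | ~C | ~N) is falsified — backtrack.
So M = False.
Set D = True.
  then (~D | U) forces U = True.
  then (~D | N | ~U) forces N = True.
  then (A | ~D | ~N) forces A = True.
  then (~A | ~D | ~W) forces W = False.
All clauses satisfied.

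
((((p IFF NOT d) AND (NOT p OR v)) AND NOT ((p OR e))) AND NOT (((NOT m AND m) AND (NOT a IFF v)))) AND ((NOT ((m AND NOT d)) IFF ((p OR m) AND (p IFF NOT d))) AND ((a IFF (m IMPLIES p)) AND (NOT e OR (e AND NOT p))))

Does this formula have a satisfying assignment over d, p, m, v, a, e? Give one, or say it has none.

d = True, p = False, m = True, v = False, a = False, e = False

  (((p IFF NOT d) AND (NOT p OR v)) AND NOT ((p OR e))) AND NOT (((NOT m AND m) AND (NOT a IFF v))) = True
    ((p IFF NOT d) AND (NOT p OR v)) AND NOT ((p OR e)) = True
      (p IFF NOT d) AND (NOT p OR v) = True
        p IFF NOT d = True
          NOT d = False
        NOT p OR v = True
          NOT p = True
      NOT ((p OR e)) = True
        p OR e = False
    NOT (((NOT m AND m) AND (NOT a IFF v))) = True
      (NOT m AND m) AND (NOT a IFF v) = False
        NOT m AND m = False
          NOT m = False
        NOT a IFF v = False
          NOT a = True
  (NOT ((m AND NOT d)) IFF ((p OR m) AND (p IFF NOT d))) AND ((a IFF (m IMPLIES p)) AND (NOT e OR (e AND NOT p))) = True
    NOT ((m AND NOT d)) IFF ((p OR m) AND (p IFF NOT d)) = True
      NOT ((m AND NOT d)) = True
        m AND NOT d = False
          NOT d = False
      (p OR m) AND (p IFF NOT d) = True
        p OR m = True
        p IFF NOT d = True
          NOT d = False
    (a IFF (m IMPLIES p)) AND (NOT e OR (e AND NOT p)) = True
      a IFF (m IMPLIES p) = True
        m IMPLIES p = False
      NOT e OR (e AND NOT p) = True
        NOT e = True
        e AND NOT p = False
          NOT p = True
Both conjuncts True, so the formula holds.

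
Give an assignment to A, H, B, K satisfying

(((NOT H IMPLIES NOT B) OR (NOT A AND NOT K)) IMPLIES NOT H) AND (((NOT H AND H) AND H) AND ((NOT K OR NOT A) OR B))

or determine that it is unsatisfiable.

Unsatisfiable — no assignment works.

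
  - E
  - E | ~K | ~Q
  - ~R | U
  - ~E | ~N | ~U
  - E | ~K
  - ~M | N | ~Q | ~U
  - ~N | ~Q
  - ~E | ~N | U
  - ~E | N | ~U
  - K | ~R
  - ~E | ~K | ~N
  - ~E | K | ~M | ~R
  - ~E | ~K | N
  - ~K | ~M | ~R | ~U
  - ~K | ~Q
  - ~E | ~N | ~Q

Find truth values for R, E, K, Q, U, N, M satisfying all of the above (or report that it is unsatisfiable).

R=F, E=T, K=F, Q=T, U=F, N=F, M=F

Unit clause (E) forces E = True.
Try R = True:
  (~R | U) forces U = True.
  (~E | ~N | ~U) forces N = False.
  clause (~E | N | ~U) is falsified — backtrack.
So R = False.
Set K = False.
Set Q = True.
  then (~N | ~Q) forces N = False.
  then (~E | N | ~U) forces U = False.
Set M = False.
All clauses satisfied.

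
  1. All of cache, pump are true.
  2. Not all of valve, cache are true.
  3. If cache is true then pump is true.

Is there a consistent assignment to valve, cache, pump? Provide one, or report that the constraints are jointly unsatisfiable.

valve = False, cache = True, pump = True

  (1) {cache, pump}: all 2 true ✓
  (2) {valve, cache}: 1/2 true — not all ✓
  (3) cache=T ⇒ pump: T ✓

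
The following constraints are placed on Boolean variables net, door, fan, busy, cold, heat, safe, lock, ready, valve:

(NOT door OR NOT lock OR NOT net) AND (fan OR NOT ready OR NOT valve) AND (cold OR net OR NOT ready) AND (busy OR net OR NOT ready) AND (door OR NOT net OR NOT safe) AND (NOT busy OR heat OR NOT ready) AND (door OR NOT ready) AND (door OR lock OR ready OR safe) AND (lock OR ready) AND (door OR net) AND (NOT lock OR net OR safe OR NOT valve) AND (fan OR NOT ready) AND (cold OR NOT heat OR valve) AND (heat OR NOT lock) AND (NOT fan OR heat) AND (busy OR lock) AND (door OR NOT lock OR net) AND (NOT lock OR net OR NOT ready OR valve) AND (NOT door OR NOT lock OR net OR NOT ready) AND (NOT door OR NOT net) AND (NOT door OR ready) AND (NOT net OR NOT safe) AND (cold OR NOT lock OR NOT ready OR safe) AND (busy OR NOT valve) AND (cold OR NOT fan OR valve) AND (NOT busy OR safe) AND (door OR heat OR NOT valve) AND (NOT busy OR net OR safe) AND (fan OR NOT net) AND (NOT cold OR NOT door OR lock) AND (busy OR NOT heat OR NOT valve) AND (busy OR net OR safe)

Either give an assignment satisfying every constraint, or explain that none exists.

net: True, door: False, fan: True, busy: False, cold: True, heat: True, safe: False, lock: True, ready: False, valve: False

Set net = True.
  then (NOT door OR NOT net) forces door = False.
  then (NOT net OR NOT safe) forces safe = False.
  then (NOT busy OR safe) forces busy = False.
  then (fan OR NOT net) forces fan = True.
  then (door OR NOT ready) forces ready = False.
  then (door OR lock OR ready OR safe) forces lock = True.
  then (heat OR NOT lock) forces heat = True.
  then (busy OR NOT valve) forces valve = False.
  then (cold OR NOT fan OR valve) forces cold = True.
All clauses satisfied.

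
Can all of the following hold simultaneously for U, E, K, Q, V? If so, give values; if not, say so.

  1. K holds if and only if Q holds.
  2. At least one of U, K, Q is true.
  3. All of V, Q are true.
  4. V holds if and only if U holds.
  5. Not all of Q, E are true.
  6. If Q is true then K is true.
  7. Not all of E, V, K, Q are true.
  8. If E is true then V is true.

U: True; E: False; K: True; Q: True; V: True

  (1) K=T, Q=T — same ✓
  (2) {U, K, Q}: 3 true — at least one ✓
  (3) {V, Q}: all 2 true ✓
  (4) V=T, U=T — same ✓
  (5) {Q, E}: 1/2 true — not all ✓
  (6) Q=T ⇒ K: T ✓
  (7) {E, V, K, Q}: 3/4 true — not all ✓
  (8) E=F ⇒ V: vacuous ✓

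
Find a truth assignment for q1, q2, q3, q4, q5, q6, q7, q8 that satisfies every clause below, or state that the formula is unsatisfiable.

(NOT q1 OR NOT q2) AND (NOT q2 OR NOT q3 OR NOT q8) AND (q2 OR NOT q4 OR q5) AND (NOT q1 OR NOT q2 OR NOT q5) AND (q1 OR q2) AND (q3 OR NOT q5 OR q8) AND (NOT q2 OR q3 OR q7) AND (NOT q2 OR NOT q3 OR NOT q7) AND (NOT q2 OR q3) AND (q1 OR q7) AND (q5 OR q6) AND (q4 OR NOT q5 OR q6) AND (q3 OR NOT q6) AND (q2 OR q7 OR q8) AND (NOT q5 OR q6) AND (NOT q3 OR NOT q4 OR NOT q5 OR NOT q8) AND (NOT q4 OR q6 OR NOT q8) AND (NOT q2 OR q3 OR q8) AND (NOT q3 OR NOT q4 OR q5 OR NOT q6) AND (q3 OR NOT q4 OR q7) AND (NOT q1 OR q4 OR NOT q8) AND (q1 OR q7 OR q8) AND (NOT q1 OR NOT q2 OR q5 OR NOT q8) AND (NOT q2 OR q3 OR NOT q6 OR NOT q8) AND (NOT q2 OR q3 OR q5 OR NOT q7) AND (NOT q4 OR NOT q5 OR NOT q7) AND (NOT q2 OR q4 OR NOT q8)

Try q1 = False:
  (q1 OR q2) forces q2 = True.
  (NOT q2 OR q3) forces q3 = True.
  (NOT q2 OR NOT q3 OR NOT q8) forces q8 = False.
  (NOT q2 OR NOT q3 OR NOT q7) forces q7 = False.
  clause (q1 OR q7) is falsified — backtrack.
So q1 = True.
  then (NOT q1 OR NOT q2) forces q2 = False.
Set q3 = True.
Set q4 = False.
  then (NOT q1 OR q4 OR NOT q8) forces q8 = False.
  then (q2 OR q7 OR q8) forces q7 = True.
Set q5 = True.
  then (q4 OR NOT q5 OR q6) forces q6 = True.
All clauses satisfied.

q1=T, q2=F, q3=T, q4=F, q5=T, q6=T, q7=T, q8=F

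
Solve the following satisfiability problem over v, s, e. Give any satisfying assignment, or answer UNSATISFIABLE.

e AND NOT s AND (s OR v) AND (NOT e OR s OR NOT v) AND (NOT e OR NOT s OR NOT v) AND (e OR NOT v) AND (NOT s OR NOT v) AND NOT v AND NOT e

Unsatisfiable — no assignment works.

Case e = True:
  Clause (NOT e) is falsified — contradiction.
Case e = False:
  Clause (e) is falsified — contradiction.
Both cases fail, so the formula is unsatisfiable.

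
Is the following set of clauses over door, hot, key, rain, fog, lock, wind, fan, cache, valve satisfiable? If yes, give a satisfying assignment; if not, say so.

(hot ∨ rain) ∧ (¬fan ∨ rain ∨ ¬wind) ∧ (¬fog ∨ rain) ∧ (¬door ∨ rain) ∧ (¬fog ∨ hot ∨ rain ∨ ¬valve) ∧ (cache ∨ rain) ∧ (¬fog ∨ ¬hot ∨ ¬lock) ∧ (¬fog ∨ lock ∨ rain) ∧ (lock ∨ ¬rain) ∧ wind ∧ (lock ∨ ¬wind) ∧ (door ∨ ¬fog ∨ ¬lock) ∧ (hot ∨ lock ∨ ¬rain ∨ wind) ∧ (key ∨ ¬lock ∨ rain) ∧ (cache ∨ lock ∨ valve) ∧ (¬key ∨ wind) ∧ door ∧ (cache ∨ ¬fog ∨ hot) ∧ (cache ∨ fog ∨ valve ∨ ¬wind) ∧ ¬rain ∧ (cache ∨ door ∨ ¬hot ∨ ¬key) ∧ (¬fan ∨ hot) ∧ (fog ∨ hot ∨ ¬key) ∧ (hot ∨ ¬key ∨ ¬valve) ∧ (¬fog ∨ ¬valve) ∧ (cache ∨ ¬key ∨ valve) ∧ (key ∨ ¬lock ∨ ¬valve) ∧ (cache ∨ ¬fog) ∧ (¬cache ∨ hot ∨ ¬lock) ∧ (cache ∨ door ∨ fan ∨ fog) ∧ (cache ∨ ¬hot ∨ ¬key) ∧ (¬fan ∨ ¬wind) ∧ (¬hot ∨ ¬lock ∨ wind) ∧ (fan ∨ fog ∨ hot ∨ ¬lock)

Unsatisfiable — no assignment works.

Case door = True:
  (¬door ∨ rain) forces rain = True.
  Clause (¬rain) is falsified — contradiction.
Case door = False:
  Clause (door) is falsified — contradiction.
Both cases fail, so the formula is unsatisfiable.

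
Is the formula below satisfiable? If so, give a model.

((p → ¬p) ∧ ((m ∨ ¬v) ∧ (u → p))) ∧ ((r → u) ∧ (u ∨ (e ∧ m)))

v=F, r=F, p=F, m=T, u=F, e=T

  (p → ¬p) ∧ ((m ∨ ¬v) ∧ (u → p)) = True
    p → ¬p = True
      ¬p = True
    (m ∨ ¬v) ∧ (u → p) = True
      m ∨ ¬v = True
        ¬v = True
      u → p = True
  (r → u) ∧ (u ∨ (e ∧ m)) = True
    r → u = True
    u ∨ (e ∧ m) = True
      e ∧ m = True
Both conjuncts True, so the formula holds.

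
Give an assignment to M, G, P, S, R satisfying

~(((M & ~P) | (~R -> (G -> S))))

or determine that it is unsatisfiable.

M: True, G: True, P: True, S: False, R: False

  ~(((M & ~P) | (~R -> (G -> S)))) = True
    (M & ~P) | (~R -> (G -> S)) = False
      M & ~P = False
        ~P = False
      ~R -> (G -> S) = False
        ~R = True
        G -> S = False
The formula evaluates to True.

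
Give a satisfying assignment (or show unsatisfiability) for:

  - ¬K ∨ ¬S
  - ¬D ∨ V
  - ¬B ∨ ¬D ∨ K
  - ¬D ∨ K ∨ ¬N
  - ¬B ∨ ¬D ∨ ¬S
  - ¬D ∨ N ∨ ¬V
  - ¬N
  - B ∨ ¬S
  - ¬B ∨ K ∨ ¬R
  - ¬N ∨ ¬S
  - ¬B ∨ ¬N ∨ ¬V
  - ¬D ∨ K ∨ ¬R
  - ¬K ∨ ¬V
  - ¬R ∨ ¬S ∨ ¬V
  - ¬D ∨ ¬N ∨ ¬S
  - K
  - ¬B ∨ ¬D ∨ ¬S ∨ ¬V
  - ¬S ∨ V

N=F, V=F, B=F, K=T, S=F, D=F, R=F

Unit clause (¬N) forces N = False.
Unit clause (K) forces K = True.
In (¬K ∨ ¬S) only ¬S is left, so S = False.
In (¬K ∨ ¬V) only ¬V is left, so V = False.
In (¬D ∨ V) only ¬D is left, so D = False.
Set B = False.
Set R = False.
All clauses satisfied.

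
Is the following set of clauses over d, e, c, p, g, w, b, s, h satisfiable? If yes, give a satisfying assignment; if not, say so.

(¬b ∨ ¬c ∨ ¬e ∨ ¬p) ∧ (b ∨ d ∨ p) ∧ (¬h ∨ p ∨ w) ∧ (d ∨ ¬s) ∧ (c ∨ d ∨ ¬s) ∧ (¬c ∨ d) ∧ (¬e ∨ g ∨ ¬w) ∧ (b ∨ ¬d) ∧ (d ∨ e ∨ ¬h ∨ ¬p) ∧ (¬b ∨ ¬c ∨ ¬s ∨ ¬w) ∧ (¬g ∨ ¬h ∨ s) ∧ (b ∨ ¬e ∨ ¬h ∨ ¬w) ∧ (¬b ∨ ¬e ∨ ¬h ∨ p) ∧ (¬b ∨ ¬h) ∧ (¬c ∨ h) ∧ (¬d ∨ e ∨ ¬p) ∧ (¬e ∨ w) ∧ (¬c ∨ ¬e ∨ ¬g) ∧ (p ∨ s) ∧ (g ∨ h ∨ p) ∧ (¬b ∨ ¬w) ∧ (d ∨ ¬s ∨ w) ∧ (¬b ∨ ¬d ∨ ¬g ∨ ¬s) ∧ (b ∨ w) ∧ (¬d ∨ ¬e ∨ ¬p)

d=F; e=F; c=F; p=T; g=T; w=F; b=T; s=F; h=F

Set d = False.
  then (d ∨ ¬s) forces s = False.
  then (¬c ∨ d) forces c = False.
  then (p ∨ s) forces p = True.
Set e = False.
  then (d ∨ e ∨ ¬h ∨ ¬p) forces h = False.
Set g = True.
Set w = False.
  then (b ∨ w) forces b = True.
All clauses satisfied.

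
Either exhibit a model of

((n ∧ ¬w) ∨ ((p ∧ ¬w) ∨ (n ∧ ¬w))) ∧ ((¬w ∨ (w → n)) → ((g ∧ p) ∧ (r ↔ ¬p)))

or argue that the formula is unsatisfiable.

g = True; r = False; n = False; w = False; p = True

  (n ∧ ¬w) ∨ ((p ∧ ¬w) ∨ (n ∧ ¬w)) = True
    n ∧ ¬w = False
      ¬w = True
    (p ∧ ¬w) ∨ (n ∧ ¬w) = True
      p ∧ ¬w = True
        ¬w = True
      n ∧ ¬w = False
        ¬w = True
  (¬w ∨ (w → n)) → ((g ∧ p) ∧ (r ↔ ¬p)) = True
    ¬w ∨ (w → n) = True
      ¬w = True
      w → n = True
    (g ∧ p) ∧ (r ↔ ¬p) = True
      g ∧ p = True
      r ↔ ¬p = True
        ¬p = False
Both conjuncts True, so the formula holds.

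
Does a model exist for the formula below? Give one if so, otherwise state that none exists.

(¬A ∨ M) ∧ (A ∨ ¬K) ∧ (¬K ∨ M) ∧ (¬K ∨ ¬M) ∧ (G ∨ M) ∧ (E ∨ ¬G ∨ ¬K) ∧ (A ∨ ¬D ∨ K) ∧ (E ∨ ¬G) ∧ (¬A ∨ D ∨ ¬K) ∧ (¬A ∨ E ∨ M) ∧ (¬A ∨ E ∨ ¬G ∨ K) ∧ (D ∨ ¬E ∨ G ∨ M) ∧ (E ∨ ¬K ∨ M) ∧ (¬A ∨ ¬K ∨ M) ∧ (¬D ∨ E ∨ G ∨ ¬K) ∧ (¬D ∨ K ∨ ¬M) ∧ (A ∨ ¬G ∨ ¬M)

Set D = False.
Set K = False.
Set M = True.
Set G = True.
  then (E ∨ ¬G) forces E = True.
  then (A ∨ ¬G ∨ ¬M) forces A = True.
All clauses satisfied.

D=F; K=F; M=T; G=T; E=T; A=T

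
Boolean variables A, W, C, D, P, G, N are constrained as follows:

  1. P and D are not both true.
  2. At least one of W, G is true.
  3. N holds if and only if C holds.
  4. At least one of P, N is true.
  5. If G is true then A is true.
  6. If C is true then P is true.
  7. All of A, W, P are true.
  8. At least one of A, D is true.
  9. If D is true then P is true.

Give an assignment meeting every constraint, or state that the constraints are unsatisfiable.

A = True; W = True; C = False; D = False; P = True; G = True; N = False

  (1) P=T, D=F — not both ✓
  (2) {W, G}: 2 true — at least one ✓
  (3) N=F, C=F — same ✓
  (4) {P, N}: 1 true — at least one ✓
  (5) G=T ⇒ A: T ✓
  (6) C=F ⇒ P: vacuous ✓
  (7) {A, W, P}: all 3 true ✓
  (8) {A, D}: 1 true — at least one ✓
  (9) D=F ⇒ P: vacuous ✓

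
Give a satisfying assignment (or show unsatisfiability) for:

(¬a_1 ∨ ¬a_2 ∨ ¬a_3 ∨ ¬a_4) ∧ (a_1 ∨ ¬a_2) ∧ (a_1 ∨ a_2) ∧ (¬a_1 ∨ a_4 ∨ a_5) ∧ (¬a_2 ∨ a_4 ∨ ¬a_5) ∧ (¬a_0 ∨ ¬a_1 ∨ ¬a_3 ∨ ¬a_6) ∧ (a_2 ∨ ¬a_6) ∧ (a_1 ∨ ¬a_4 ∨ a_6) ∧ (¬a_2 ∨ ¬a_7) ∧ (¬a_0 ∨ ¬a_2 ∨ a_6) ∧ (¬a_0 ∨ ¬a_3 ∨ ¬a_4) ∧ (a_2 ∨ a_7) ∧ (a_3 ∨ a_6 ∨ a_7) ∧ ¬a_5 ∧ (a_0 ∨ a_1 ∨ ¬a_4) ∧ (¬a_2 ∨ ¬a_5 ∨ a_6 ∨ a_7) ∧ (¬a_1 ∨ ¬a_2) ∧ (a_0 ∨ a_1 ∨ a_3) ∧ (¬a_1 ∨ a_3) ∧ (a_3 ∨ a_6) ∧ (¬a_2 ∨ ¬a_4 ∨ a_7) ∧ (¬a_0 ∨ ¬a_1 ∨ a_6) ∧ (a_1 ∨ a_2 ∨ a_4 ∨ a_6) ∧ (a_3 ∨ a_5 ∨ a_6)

Unit clause (¬a_5) forces a_5 = False.
Set a_0 = False.
Try a_1 = False:
  (a_1 ∨ ¬a_2) forces a_2 = False.
  clause (a_1 ∨ a_2) is falsified — backtrack.
So a_1 = True.
  then (¬a_1 ∨ a_4 ∨ a_5) forces a_4 = True.
  then (¬a_1 ∨ ¬a_2) forces a_2 = False.
  then (¬a_1 ∨ a_3) forces a_3 = True.
  then (a_2 ∨ ¬a_6) forces a_6 = False.
  then (a_2 ∨ a_7) forces a_7 = True.
All clauses satisfied.

a_0 = False; a_1 = True; a_2 = False; a_3 = True; a_4 = True; a_5 = False; a_6 = False; a_7 = True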